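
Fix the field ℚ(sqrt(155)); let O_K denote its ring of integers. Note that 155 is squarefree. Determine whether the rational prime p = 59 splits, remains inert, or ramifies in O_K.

d = 155 ≡ 3 (mod 4), so O_K = ℤ[√155] and disc(K) = 4d = 620.
59 ∤ 620, so 59 is unramified.
Euler's criterion: 155^29 mod 59 = 58. Thus (155|59) = -1.
(155/59) = -1, so 59 is inert.

inert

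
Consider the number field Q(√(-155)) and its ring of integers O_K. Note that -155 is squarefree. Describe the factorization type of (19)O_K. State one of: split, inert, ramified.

d = -155 ≡ 1 (mod 4), so O_K = ℤ[(1+√-155)/2] and disc(K) = d = -155.
disc(K) = -155 is not divisible by 19; 19 is unramified.
(-155/19) = 16^9 mod 19 = 1, giving Legendre symbol 1.
d is a quadratic residue mod p, hence 19 splits in O_K.

split — (19) = 𝔭₁𝔭₂ with 𝔭₁ ≠ 𝔭₂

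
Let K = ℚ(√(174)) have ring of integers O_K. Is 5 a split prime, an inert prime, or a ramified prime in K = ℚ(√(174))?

split — (5) = 𝔭₁𝔭₂ with 𝔭₁ ≠ 𝔭₂

174 mod 4 = 2, hence disc K = 4·174 = 696 and O_K = ℤ[√174].
disc(K) = 696 is not divisible by 5; 5 is unramified.
Compute (174/5) via Euler: 4^((5-1)/2) mod 5 = 1, so (174/5) = 1.
d is a quadratic residue mod p, hence 5 splits in O_K.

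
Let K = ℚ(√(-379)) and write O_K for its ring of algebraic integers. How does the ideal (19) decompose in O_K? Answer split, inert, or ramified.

p splits

d = -379 ≡ 1 (mod 4), so O_K = ℤ[(1+√-379)/2] and disc(K) = d = -379.
disc(K) = -379 is not divisible by 19; 19 is unramified.
Legendre symbol by Euler's criterion: (-379/19) ≡ (-379)^9 ≡ 1 (mod 19), i.e. (-379/19) = 1.
(-379/19) = 1, so 19 splits.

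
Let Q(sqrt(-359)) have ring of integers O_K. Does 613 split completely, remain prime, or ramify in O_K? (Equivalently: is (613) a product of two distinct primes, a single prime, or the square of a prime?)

Since -359 ≡ 1 mod 4, the ring of integers is ℤ[(1+√-359)/2] with discriminant -359.
613 ∤ -359, so 613 is unramified.
(-359/613) = 254^306 mod 613 = 1, giving Legendre symbol 1.
d is a quadratic residue mod p, hence 613 splits in O_K.

split — (613) = 𝔭₁𝔭₂ with 𝔭₁ ≠ 𝔭₂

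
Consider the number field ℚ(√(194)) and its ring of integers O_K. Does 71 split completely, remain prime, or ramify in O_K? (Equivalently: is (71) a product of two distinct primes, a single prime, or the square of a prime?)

194 mod 4 = 2, hence disc K = 4·194 = 776 and O_K = ℤ[√194].
disc(K) = 776 is not divisible by 71; 71 is unramified.
Compute (194/71) via Euler: 52^((71-1)/2) mod 71 = 70, so (194/71) = -1.
Legendre symbol -1 ⇒ 71 is inert.

inert — (71) stays prime in O_K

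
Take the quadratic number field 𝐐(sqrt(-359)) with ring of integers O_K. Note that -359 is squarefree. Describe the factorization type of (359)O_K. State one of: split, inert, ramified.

d = -359 ≡ 1 (mod 4), so O_K = ℤ[(1+√-359)/2] and disc(K) = d = -359.
disc(K) = -359 = 359·(-1), so p = 359 is ramified.

ramifies in O_K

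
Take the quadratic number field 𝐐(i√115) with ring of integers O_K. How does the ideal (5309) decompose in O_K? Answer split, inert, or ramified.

5309 remains inert

-115 mod 4 = 1, hence disc K = -115 and O_K = ℤ[(1+√-115)/2].
5309 ∤ -115, so 5309 is unramified.
Legendre symbol by Euler's criterion: (-115/5309) ≡ (-115)^2654 ≡ 5308 (mod 5309), i.e. (-115/5309) = -1.
(-115/5309) = -1, so 5309 is inert.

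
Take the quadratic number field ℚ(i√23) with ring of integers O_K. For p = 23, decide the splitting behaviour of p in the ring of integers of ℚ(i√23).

23 is ramified

Since -23 ≡ 1 mod 4, the ring of integers is ℤ[(1+√-23)/2] with discriminant -23.
Ramification test: 23 | -23. The prime 23 ramifies in K.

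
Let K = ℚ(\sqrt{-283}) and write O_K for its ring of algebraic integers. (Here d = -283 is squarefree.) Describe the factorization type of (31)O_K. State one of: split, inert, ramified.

-283 mod 4 = 1, hence disc K = -283 and O_K = ℤ[(1+√-283)/2].
disc(K) = -283 is not divisible by 31; 31 is unramified.
(-283/31) = 27^15 mod 31 = 30, giving Legendre symbol -1.
(-283/31) = -1, so 31 is inert.

inert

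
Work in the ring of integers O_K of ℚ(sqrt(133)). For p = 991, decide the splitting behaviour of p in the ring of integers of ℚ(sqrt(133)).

133 mod 4 = 1, hence disc K = 133 and O_K = ℤ[(1+√133)/2].
disc(K) = 133 is not divisible by 991; 991 is unramified.
Euler's criterion: 133^495 mod 991 = 990. Thus (133|991) = -1.
d is a non-residue mod p, hence 991 remains inert in O_K.

inert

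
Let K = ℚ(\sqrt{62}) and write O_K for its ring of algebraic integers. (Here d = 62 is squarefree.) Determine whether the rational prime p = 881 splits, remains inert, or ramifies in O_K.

Since 62 ≢ 1 mod 4, the ring of integers is ℤ[√62] with discriminant 4·62 = 248.
Since gcd(881, 248) = 1 the prime 881 does not ramify.
Legendre symbol by Euler's criterion: (62/881) ≡ 62^440 ≡ 880 (mod 881), i.e. (62/881) = -1.
Legendre symbol -1 ⇒ 881 is inert.

inert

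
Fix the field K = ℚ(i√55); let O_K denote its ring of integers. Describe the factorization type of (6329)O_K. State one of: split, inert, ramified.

6329 splits in O_K

d = -55 ≡ 1 (mod 4), so O_K = ℤ[(1+√-55)/2] and disc(K) = d = -55.
Since gcd(6329, -55) = 1 the prime 6329 does not ramify.
Compute (-55/6329) via Euler: 6274^((6329-1)/2) mod 6329 = 1, so (-55/6329) = 1.
d is a quadratic residue mod p, hence 6329 splits in O_K.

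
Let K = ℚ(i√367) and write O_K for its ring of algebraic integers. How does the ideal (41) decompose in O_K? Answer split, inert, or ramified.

p splits

-367 mod 4 = 1, hence disc K = -367 and O_K = ℤ[(1+√-367)/2].
Since gcd(41, -367) = 1 the prime 41 does not ramify.
Legendre symbol by Euler's criterion: (-367/41) ≡ (-367)^20 ≡ 1 (mod 41), i.e. (-367/41) = 1.
Legendre symbol 1 ⇒ 41 is split.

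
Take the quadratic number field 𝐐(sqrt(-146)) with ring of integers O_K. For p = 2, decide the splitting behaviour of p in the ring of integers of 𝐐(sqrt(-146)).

ramified

-146 mod 4 = 2, hence disc K = 4·(-146) = -584 and O_K = ℤ[√-146].
Ramification test: 2 | -584. The prime 2 ramifies in K.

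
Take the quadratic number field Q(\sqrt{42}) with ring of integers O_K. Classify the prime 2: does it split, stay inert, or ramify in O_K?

42 mod 4 = 2, hence disc K = 4·42 = 168 and O_K = ℤ[√42].
disc(K) = 168 = 2·84, so p = 2 is ramified.

p ramifies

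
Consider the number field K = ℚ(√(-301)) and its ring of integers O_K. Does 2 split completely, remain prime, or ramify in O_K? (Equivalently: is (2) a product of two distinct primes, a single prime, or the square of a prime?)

ramifies in O_K

d = -301 ≡ 3 (mod 4), so O_K = ℤ[√-301] and disc(K) = 4d = -1204.
disc(K) = -1204 = 2·(-602), so p = 2 is ramified.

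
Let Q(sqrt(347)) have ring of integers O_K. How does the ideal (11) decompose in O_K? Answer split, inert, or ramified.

inert — (11) stays prime in O_K

d = 347 ≡ 3 (mod 4), so O_K = ℤ[√347] and disc(K) = 4d = 1388.
11 ∤ 1388, so 11 is unramified.
Legendre symbol by Euler's criterion: (347/11) ≡ 347^5 ≡ 10 (mod 11), i.e. (347/11) = -1.
(347/11) = -1, so 11 is inert.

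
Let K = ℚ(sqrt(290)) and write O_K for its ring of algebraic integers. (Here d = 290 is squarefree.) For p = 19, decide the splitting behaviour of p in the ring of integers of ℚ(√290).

splits completely

Since 290 ≢ 1 mod 4, the ring of integers is ℤ[√290] with discriminant 4·290 = 1160.
Since gcd(19, 1160) = 1 the prime 19 does not ramify.
(290/19) = 5^9 mod 19 = 1, giving Legendre symbol 1.
d is a quadratic residue mod p, hence 19 splits in O_K.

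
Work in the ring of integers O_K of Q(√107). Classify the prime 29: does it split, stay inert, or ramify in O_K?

d = 107 ≡ 3 (mod 4), so O_K = ℤ[√107] and disc(K) = 4d = 428.
disc(K) = 428 is not divisible by 29; 29 is unramified.
Legendre symbol by Euler's criterion: (107/29) ≡ 107^14 ≡ 1 (mod 29), i.e. (107/29) = 1.
Legendre symbol 1 ⇒ 29 is split.

splits completely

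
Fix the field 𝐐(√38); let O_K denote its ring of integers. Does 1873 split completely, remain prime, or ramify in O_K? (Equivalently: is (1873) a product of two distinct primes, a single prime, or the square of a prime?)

d = 38 ≡ 2 (mod 4), so O_K = ℤ[√38] and disc(K) = 4d = 152.
Since gcd(1873, 152) = 1 the prime 1873 does not ramify.
Compute (38/1873) via Euler: 38^((1873-1)/2) mod 1873 = 1, so (38/1873) = 1.
Legendre symbol 1 ⇒ 1873 is split.

splits completely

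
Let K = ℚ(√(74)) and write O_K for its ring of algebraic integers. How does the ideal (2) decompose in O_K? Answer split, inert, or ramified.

74 mod 4 = 2, hence disc K = 4·74 = 296 and O_K = ℤ[√74].
2 divides disc(K) = 296, so 2 ramifies.

ramified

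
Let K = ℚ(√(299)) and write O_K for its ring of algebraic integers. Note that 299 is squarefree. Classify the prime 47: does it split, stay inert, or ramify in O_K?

Since 299 ≢ 1 mod 4, the ring of integers is ℤ[√299] with discriminant 4·299 = 1196.
47 ∤ 1196, so 47 is unramified.
(299/47) = 17^23 mod 47 = 1, giving Legendre symbol 1.
Legendre symbol 1 ⇒ 47 is split.

split — (47) = 𝔭₁𝔭₂ with 𝔭₁ ≠ 𝔭₂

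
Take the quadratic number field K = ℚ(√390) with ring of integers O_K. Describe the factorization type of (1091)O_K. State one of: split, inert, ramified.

390 mod 4 = 2, hence disc K = 4·390 = 1560 and O_K = ℤ[√390].
Since gcd(1091, 1560) = 1 the prime 1091 does not ramify.
(390/1091) = 390^545 mod 1091 = 1090, giving Legendre symbol -1.
Legendre symbol -1 ⇒ 1091 is inert.

1091 remains inert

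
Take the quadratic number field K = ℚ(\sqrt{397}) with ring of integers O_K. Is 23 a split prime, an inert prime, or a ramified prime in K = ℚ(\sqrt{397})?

p splits

d = 397 ≡ 1 (mod 4), so O_K = ℤ[(1+√397)/2] and disc(K) = d = 397.
Since gcd(23, 397) = 1 the prime 23 does not ramify.
Legendre symbol by Euler's criterion: (397/23) ≡ 397^11 ≡ 1 (mod 23), i.e. (397/23) = 1.
d is a quadratic residue mod p, hence 23 splits in O_K.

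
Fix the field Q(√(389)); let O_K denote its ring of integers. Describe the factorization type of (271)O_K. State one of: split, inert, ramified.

271 remains inert

Since 389 ≡ 1 mod 4, the ring of integers is ℤ[(1+√389)/2] with discriminant 389.
271 ∤ 389, so 271 is unramified.
(389/271) = 118^135 mod 271 = 270, giving Legendre symbol -1.
d is a non-residue mod p, hence 271 remains inert in O_K.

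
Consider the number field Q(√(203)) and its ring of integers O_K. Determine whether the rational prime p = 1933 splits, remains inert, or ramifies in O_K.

Since 203 ≢ 1 mod 4, the ring of integers is ℤ[√203] with discriminant 4·203 = 812.
disc(K) = 812 is not divisible by 1933; 1933 is unramified.
(203/1933) = 203^966 mod 1933 = 1932, giving Legendre symbol -1.
d is a non-residue mod p, hence 1933 remains inert in O_K.

p is inert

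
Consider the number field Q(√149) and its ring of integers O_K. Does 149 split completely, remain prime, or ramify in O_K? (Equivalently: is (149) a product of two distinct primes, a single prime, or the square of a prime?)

d = 149 ≡ 1 (mod 4), so O_K = ℤ[(1+√149)/2] and disc(K) = d = 149.
Ramification test: 149 | 149. The prime 149 ramifies in K.

ramified — (149) = 𝔭²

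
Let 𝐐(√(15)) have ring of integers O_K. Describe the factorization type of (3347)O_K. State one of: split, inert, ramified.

15 mod 4 = 3, hence disc K = 4·15 = 60 and O_K = ℤ[√15].
disc(K) = 60 is not divisible by 3347; 3347 is unramified.
Compute (15/3347) via Euler: 15^((3347-1)/2) mod 3347 = 3346, so (15/3347) = -1.
d is a non-residue mod p, hence 3347 remains inert in O_K.

inert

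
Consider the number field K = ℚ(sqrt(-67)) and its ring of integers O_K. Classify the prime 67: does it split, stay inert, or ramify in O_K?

67 is ramified

d = -67 ≡ 1 (mod 4), so O_K = ℤ[(1+√-67)/2] and disc(K) = d = -67.
Ramification test: 67 | -67. The prime 67 ramifies in K.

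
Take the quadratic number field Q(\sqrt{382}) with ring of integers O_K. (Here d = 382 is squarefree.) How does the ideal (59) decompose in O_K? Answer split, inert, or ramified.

Since 382 ≢ 1 mod 4, the ring of integers is ℤ[√382] with discriminant 4·382 = 1528.
Since gcd(59, 1528) = 1 the prime 59 does not ramify.
Compute (382/59) via Euler: 28^((59-1)/2) mod 59 = 1, so (382/59) = 1.
Legendre symbol 1 ⇒ 59 is split.

splits completely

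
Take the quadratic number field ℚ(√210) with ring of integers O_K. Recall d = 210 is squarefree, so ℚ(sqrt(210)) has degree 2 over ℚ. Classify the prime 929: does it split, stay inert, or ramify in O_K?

split — (929) = 𝔭₁𝔭₂ with 𝔭₁ ≠ 𝔭₂

Since 210 ≢ 1 mod 4, the ring of integers is ℤ[√210] with discriminant 4·210 = 840.
929 ∤ 840, so 929 is unramified.
Legendre symbol by Euler's criterion: (210/929) ≡ 210^464 ≡ 1 (mod 929), i.e. (210/929) = 1.
Legendre symbol 1 ⇒ 929 is split.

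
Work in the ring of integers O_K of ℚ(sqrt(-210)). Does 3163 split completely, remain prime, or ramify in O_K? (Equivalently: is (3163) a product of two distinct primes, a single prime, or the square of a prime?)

Since -210 ≢ 1 mod 4, the ring of integers is ℤ[√-210] with discriminant 4·(-210) = -840.
Since gcd(3163, -840) = 1 the prime 3163 does not ramify.
Legendre symbol by Euler's criterion: (-210/3163) ≡ (-210)^1581 ≡ 1 (mod 3163), i.e. (-210/3163) = 1.
d is a quadratic residue mod p, hence 3163 splits in O_K.

split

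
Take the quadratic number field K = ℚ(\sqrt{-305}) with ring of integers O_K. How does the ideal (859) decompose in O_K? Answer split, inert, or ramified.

-305 mod 4 = 3, hence disc K = 4·(-305) = -1220 and O_K = ℤ[√-305].
disc(K) = -1220 is not divisible by 859; 859 is unramified.
Legendre symbol by Euler's criterion: (-305/859) ≡ (-305)^429 ≡ 858 (mod 859), i.e. (-305/859) = -1.
d is a non-residue mod p, hence 859 remains inert in O_K.

p is inert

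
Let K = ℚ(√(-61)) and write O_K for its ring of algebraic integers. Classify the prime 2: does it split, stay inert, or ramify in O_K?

Since -61 ≢ 1 mod 4, the ring of integers is ℤ[√-61] with discriminant 4·(-61) = -244.
Ramification test: 2 | -244. The prime 2 ramifies in K.

ramified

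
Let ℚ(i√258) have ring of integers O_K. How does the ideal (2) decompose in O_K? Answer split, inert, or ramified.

d = -258 ≡ 2 (mod 4), so O_K = ℤ[√-258] and disc(K) = 4d = -1032.
disc(K) = -1032 = 2·(-516), so p = 2 is ramified.

ramified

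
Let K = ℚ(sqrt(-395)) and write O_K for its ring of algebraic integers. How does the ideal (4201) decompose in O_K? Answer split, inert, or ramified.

Since -395 ≡ 1 mod 4, the ring of integers is ℤ[(1+√-395)/2] with discriminant -395.
4201 ∤ -395, so 4201 is unramified.
Compute (-395/4201) via Euler: 3806^((4201-1)/2) mod 4201 = 4200, so (-395/4201) = -1.
Legendre symbol -1 ⇒ 4201 is inert.

inert — (4201) stays prime in O_K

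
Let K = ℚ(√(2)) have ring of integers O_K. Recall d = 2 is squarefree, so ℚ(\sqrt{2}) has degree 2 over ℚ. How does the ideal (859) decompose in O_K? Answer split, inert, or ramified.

p is inert

Since 2 ≢ 1 mod 4, the ring of integers is ℤ[√2] with discriminant 4·2 = 8.
Since gcd(859, 8) = 1 the prime 859 does not ramify.
(2/859) = 2^429 mod 859 = 858, giving Legendre symbol -1.
Legendre symbol -1 ⇒ 859 is inert.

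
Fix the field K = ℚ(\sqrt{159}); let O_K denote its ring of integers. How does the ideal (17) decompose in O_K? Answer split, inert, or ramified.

inert — (17) stays prime in O_K

159 mod 4 = 3, hence disc K = 4·159 = 636 and O_K = ℤ[√159].
disc(K) = 636 is not divisible by 17; 17 is unramified.
Euler's criterion: 159^8 mod 17 = 16. Thus (159|17) = -1.
d is a non-residue mod p, hence 17 remains inert in O_K.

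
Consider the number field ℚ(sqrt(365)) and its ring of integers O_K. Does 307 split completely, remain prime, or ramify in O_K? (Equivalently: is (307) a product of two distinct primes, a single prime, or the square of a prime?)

splits completely

d = 365 ≡ 1 (mod 4), so O_K = ℤ[(1+√365)/2] and disc(K) = d = 365.
disc(K) = 365 is not divisible by 307; 307 is unramified.
Legendre symbol by Euler's criterion: (365/307) ≡ 365^153 ≡ 1 (mod 307), i.e. (365/307) = 1.
Legendre symbol 1 ⇒ 307 is split.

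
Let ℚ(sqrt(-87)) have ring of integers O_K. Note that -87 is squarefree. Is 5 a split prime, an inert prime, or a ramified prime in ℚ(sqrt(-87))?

-87 mod 4 = 1, hence disc K = -87 and O_K = ℤ[(1+√-87)/2].
disc(K) = -87 is not divisible by 5; 5 is unramified.
Compute (-87/5) via Euler: 3^((5-1)/2) mod 5 = 4, so (-87/5) = -1.
d is a non-residue mod p, hence 5 remains inert in O_K.

p is inert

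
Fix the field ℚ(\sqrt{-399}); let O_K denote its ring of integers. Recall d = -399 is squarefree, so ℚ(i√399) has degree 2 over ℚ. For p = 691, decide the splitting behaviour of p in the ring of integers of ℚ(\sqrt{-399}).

691 remains inert

-399 mod 4 = 1, hence disc K = -399 and O_K = ℤ[(1+√-399)/2].
691 ∤ -399, so 691 is unramified.
Compute (-399/691) via Euler: 292^((691-1)/2) mod 691 = 690, so (-399/691) = -1.
(-399/691) = -1, so 691 is inert.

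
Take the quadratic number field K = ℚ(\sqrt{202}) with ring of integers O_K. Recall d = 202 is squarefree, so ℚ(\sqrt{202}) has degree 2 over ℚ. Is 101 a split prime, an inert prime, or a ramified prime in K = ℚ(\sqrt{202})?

d = 202 ≡ 2 (mod 4), so O_K = ℤ[√202] and disc(K) = 4d = 808.
101 divides disc(K) = 808, so 101 ramifies.

101 is ramified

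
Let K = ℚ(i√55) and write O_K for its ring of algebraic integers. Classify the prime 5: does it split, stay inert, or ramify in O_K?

Since -55 ≡ 1 mod 4, the ring of integers is ℤ[(1+√-55)/2] with discriminant -55.
Ramification test: 5 | -55. The prime 5 ramifies in K.

ramified — (5) = 𝔭²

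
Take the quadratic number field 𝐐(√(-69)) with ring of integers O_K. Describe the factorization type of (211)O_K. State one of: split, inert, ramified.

211 remains inert

-69 mod 4 = 3, hence disc K = 4·(-69) = -276 and O_K = ℤ[√-69].
disc(K) = -276 is not divisible by 211; 211 is unramified.
Euler's criterion: (-69)^105 mod 211 = 210. Thus (-69|211) = -1.
(-69/211) = -1, so 211 is inert.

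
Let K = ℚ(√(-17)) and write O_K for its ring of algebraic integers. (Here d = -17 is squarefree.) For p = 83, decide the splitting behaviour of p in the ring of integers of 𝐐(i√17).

inert — (83) stays prime in O_K

Since -17 ≢ 1 mod 4, the ring of integers is ℤ[√-17] with discriminant 4·(-17) = -68.
disc(K) = -68 is not divisible by 83; 83 is unramified.
Legendre symbol by Euler's criterion: (-17/83) ≡ (-17)^41 ≡ 82 (mod 83), i.e. (-17/83) = -1.
d is a non-residue mod p, hence 83 remains inert in O_K.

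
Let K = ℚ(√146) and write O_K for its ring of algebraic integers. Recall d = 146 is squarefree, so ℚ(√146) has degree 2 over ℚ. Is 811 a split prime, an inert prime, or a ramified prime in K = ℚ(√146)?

inert

146 mod 4 = 2, hence disc K = 4·146 = 584 and O_K = ℤ[√146].
disc(K) = 584 is not divisible by 811; 811 is unramified.
(146/811) = 146^405 mod 811 = 810, giving Legendre symbol -1.
d is a non-residue mod p, hence 811 remains inert in O_K.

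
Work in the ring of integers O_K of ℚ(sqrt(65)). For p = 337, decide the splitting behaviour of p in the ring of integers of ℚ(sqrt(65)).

inert

Since 65 ≡ 1 mod 4, the ring of integers is ℤ[(1+√65)/2] with discriminant 65.
337 ∤ 65, so 337 is unramified.
Legendre symbol by Euler's criterion: (65/337) ≡ 65^168 ≡ 336 (mod 337), i.e. (65/337) = -1.
d is a non-residue mod p, hence 337 remains inert in O_K.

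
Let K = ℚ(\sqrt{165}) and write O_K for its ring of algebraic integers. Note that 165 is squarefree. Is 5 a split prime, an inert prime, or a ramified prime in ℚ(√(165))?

ramifies in O_K

Since 165 ≡ 1 mod 4, the ring of integers is ℤ[(1+√165)/2] with discriminant 165.
disc(K) = 165 = 5·33, so p = 5 is ramified.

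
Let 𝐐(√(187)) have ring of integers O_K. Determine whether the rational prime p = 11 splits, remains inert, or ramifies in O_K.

ramified

Since 187 ≢ 1 mod 4, the ring of integers is ℤ[√187] with discriminant 4·187 = 748.
disc(K) = 748 = 11·68, so p = 11 is ramified.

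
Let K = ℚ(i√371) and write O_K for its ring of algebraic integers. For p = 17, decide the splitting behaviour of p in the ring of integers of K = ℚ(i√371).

remains prime (inert)

Since -371 ≡ 1 mod 4, the ring of integers is ℤ[(1+√-371)/2] with discriminant -371.
Since gcd(17, -371) = 1 the prime 17 does not ramify.
(-371/17) = 3^8 mod 17 = 16, giving Legendre symbol -1.
Legendre symbol -1 ⇒ 17 is inert.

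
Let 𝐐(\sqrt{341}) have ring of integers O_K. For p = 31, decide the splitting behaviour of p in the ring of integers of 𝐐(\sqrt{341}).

ramifies in O_K

Since 341 ≡ 1 mod 4, the ring of integers is ℤ[(1+√341)/2] with discriminant 341.
disc(K) = 341 = 31·11, so p = 31 is ramified.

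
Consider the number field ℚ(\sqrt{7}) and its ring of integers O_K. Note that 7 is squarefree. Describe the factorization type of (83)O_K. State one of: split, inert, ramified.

Since 7 ≢ 1 mod 4, the ring of integers is ℤ[√7] with discriminant 4·7 = 28.
Since gcd(83, 28) = 1 the prime 83 does not ramify.
(7/83) = 7^41 mod 83 = 1, giving Legendre symbol 1.
(7/83) = 1, so 83 splits.

splits completely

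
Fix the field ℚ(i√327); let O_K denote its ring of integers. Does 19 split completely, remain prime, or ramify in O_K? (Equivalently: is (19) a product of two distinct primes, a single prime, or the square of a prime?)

remains prime (inert)

d = -327 ≡ 1 (mod 4), so O_K = ℤ[(1+√-327)/2] and disc(K) = d = -327.
Since gcd(19, -327) = 1 the prime 19 does not ramify.
Euler's criterion: (-327)^9 mod 19 = 18. Thus (-327|19) = -1.
d is a non-residue mod p, hence 19 remains inert in O_K.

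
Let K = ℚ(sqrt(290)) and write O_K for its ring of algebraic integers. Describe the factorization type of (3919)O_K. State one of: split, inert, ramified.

p splits

d = 290 ≡ 2 (mod 4), so O_K = ℤ[√290] and disc(K) = 4d = 1160.
Since gcd(3919, 1160) = 1 the prime 3919 does not ramify.
Legendre symbol by Euler's criterion: (290/3919) ≡ 290^1959 ≡ 1 (mod 3919), i.e. (290/3919) = 1.
Legendre symbol 1 ⇒ 3919 is split.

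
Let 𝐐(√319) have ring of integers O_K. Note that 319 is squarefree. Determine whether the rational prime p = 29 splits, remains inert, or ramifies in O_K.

Since 319 ≢ 1 mod 4, the ring of integers is ℤ[√319] with discriminant 4·319 = 1276.
29 divides disc(K) = 1276, so 29 ramifies.

ramifies in O_K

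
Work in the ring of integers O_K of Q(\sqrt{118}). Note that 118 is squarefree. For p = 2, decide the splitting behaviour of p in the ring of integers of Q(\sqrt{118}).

Since 118 ≢ 1 mod 4, the ring of integers is ℤ[√118] with discriminant 4·118 = 472.
2 divides disc(K) = 472, so 2 ramifies.

2 is ramified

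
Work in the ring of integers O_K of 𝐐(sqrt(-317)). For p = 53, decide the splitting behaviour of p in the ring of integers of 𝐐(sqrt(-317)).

split — (53) = 𝔭₁𝔭₂ with 𝔭₁ ≠ 𝔭₂

d = -317 ≡ 3 (mod 4), so O_K = ℤ[√-317] and disc(K) = 4d = -1268.
53 ∤ -1268, so 53 is unramified.
Compute (-317/53) via Euler: 1^((53-1)/2) mod 53 = 1, so (-317/53) = 1.
Legendre symbol 1 ⇒ 53 is split.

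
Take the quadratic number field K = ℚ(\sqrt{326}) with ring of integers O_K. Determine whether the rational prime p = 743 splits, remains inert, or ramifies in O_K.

326 mod 4 = 2, hence disc K = 4·326 = 1304 and O_K = ℤ[√326].
743 ∤ 1304, so 743 is unramified.
(326/743) = 326^371 mod 743 = 742, giving Legendre symbol -1.
(326/743) = -1, so 743 is inert.

743 remains inert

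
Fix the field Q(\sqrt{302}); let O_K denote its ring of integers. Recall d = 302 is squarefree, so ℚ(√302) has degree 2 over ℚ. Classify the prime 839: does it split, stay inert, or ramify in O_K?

p is inert

Since 302 ≢ 1 mod 4, the ring of integers is ℤ[√302] with discriminant 4·302 = 1208.
disc(K) = 1208 is not divisible by 839; 839 is unramified.
Euler's criterion: 302^419 mod 839 = 838. Thus (302|839) = -1.
Legendre symbol -1 ⇒ 839 is inert.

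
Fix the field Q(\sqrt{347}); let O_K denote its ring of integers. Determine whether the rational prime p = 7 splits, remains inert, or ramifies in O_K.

7 splits in O_K

Since 347 ≢ 1 mod 4, the ring of integers is ℤ[√347] with discriminant 4·347 = 1388.
7 ∤ 1388, so 7 is unramified.
Euler's criterion: 347^3 mod 7 = 1. Thus (347|7) = 1.
d is a quadratic residue mod p, hence 7 splits in O_K.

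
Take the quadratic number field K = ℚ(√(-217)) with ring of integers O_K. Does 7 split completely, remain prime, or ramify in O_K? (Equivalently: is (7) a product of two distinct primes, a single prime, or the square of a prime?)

ramifies in O_K

-217 mod 4 = 3, hence disc K = 4·(-217) = -868 and O_K = ℤ[√-217].
7 divides disc(K) = -868, so 7 ramifies.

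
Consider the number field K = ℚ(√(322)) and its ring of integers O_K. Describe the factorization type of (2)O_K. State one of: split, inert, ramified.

ramified

d = 322 ≡ 2 (mod 4), so O_K = ℤ[√322] and disc(K) = 4d = 1288.
Ramification test: 2 | 1288. The prime 2 ramifies in K.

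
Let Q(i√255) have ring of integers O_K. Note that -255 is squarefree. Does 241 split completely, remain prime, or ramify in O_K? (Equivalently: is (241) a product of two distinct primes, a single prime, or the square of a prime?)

Since -255 ≡ 1 mod 4, the ring of integers is ℤ[(1+√-255)/2] with discriminant -255.
Since gcd(241, -255) = 1 the prime 241 does not ramify.
Euler's criterion: (-255)^120 mod 241 = 240. Thus (-255|241) = -1.
d is a non-residue mod p, hence 241 remains inert in O_K.

p is inert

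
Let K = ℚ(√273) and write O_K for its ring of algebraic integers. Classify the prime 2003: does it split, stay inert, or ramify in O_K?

Since 273 ≡ 1 mod 4, the ring of integers is ℤ[(1+√273)/2] with discriminant 273.
disc(K) = 273 is not divisible by 2003; 2003 is unramified.
Compute (273/2003) via Euler: 273^((2003-1)/2) mod 2003 = 2002, so (273/2003) = -1.
(273/2003) = -1, so 2003 is inert.

inert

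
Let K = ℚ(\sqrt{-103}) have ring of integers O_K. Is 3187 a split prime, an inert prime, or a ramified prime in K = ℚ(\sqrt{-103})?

-103 mod 4 = 1, hence disc K = -103 and O_K = ℤ[(1+√-103)/2].
3187 ∤ -103, so 3187 is unramified.
Euler's criterion: (-103)^1593 mod 3187 = 1. Thus (-103|3187) = 1.
Legendre symbol 1 ⇒ 3187 is split.

p splits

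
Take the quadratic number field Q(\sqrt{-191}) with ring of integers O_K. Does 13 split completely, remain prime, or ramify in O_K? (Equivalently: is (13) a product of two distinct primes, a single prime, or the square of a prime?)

split — (13) = 𝔭₁𝔭₂ with 𝔭₁ ≠ 𝔭₂

-191 mod 4 = 1, hence disc K = -191 and O_K = ℤ[(1+√-191)/2].
disc(K) = -191 is not divisible by 13; 13 is unramified.
Euler's criterion: (-191)^6 mod 13 = 1. Thus (-191|13) = 1.
(-191/13) = 1, so 13 splits.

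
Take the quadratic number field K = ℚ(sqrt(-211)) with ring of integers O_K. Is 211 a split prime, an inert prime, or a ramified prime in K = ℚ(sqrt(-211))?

-211 mod 4 = 1, hence disc K = -211 and O_K = ℤ[(1+√-211)/2].
211 divides disc(K) = -211, so 211 ramifies.

211 is ramified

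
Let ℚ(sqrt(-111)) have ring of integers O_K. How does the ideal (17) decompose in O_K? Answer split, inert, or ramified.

d = -111 ≡ 1 (mod 4), so O_K = ℤ[(1+√-111)/2] and disc(K) = d = -111.
disc(K) = -111 is not divisible by 17; 17 is unramified.
(-111/17) = 8^8 mod 17 = 1, giving Legendre symbol 1.
Legendre symbol 1 ⇒ 17 is split.

split — (17) = 𝔭₁𝔭₂ with 𝔭₁ ≠ 𝔭₂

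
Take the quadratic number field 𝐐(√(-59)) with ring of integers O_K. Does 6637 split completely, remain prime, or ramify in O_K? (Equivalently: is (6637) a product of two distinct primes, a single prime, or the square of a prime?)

Since -59 ≡ 1 mod 4, the ring of integers is ℤ[(1+√-59)/2] with discriminant -59.
6637 ∤ -59, so 6637 is unramified.
(-59/6637) = 6578^3318 mod 6637 = 1, giving Legendre symbol 1.
d is a quadratic residue mod p, hence 6637 splits in O_K.

split — (6637) = 𝔭₁𝔭₂ with 𝔭₁ ≠ 𝔭₂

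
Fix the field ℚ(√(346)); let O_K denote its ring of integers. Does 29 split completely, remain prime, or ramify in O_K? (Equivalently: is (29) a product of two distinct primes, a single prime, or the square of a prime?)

346 mod 4 = 2, hence disc K = 4·346 = 1384 and O_K = ℤ[√346].
Since gcd(29, 1384) = 1 the prime 29 does not ramify.
Euler's criterion: 346^14 mod 29 = 28. Thus (346|29) = -1.
Legendre symbol -1 ⇒ 29 is inert.

remains prime (inert)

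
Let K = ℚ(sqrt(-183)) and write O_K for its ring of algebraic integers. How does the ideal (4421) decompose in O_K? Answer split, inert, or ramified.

-183 mod 4 = 1, hence disc K = -183 and O_K = ℤ[(1+√-183)/2].
disc(K) = -183 is not divisible by 4421; 4421 is unramified.
(-183/4421) = 4238^2210 mod 4421 = 1, giving Legendre symbol 1.
(-183/4421) = 1, so 4421 splits.

split — (4421) = 𝔭₁𝔭₂ with 𝔭₁ ≠ 𝔭₂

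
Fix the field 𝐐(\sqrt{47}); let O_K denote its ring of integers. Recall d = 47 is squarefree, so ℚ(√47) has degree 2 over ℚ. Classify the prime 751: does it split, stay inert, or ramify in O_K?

d = 47 ≡ 3 (mod 4), so O_K = ℤ[√47] and disc(K) = 4d = 188.
751 ∤ 188, so 751 is unramified.
Euler's criterion: 47^375 mod 751 = 1. Thus (47|751) = 1.
(47/751) = 1, so 751 splits.

split — (751) = 𝔭₁𝔭₂ with 𝔭₁ ≠ 𝔭₂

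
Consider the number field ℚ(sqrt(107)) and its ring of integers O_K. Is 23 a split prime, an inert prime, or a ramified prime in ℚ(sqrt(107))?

d = 107 ≡ 3 (mod 4), so O_K = ℤ[√107] and disc(K) = 4d = 428.
23 ∤ 428, so 23 is unramified.
(107/23) = 15^11 mod 23 = 22, giving Legendre symbol -1.
Legendre symbol -1 ⇒ 23 is inert.

remains prime (inert)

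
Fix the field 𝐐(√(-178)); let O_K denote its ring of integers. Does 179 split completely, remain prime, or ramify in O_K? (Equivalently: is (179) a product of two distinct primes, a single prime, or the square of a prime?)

Since -178 ≢ 1 mod 4, the ring of integers is ℤ[√-178] with discriminant 4·(-178) = -712.
179 ∤ -712, so 179 is unramified.
Compute (-178/179) via Euler: 1^((179-1)/2) mod 179 = 1, so (-178/179) = 1.
d is a quadratic residue mod p, hence 179 splits in O_K.

split — (179) = 𝔭₁𝔭₂ with 𝔭₁ ≠ 𝔭₂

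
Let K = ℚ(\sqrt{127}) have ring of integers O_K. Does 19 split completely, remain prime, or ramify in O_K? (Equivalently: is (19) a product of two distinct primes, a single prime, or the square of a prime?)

19 remains inert

127 mod 4 = 3, hence disc K = 4·127 = 508 and O_K = ℤ[√127].
19 ∤ 508, so 19 is unramified.
Euler's criterion: 127^9 mod 19 = 18. Thus (127|19) = -1.
(127/19) = -1, so 19 is inert.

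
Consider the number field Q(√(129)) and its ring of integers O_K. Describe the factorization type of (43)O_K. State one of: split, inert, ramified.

ramified — (43) = 𝔭²

d = 129 ≡ 1 (mod 4), so O_K = ℤ[(1+√129)/2] and disc(K) = d = 129.
disc(K) = 129 = 43·3, so p = 43 is ramified.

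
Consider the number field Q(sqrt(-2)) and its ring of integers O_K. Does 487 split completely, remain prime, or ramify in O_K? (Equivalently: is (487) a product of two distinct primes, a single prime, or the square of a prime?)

inert

Since -2 ≢ 1 mod 4, the ring of integers is ℤ[√-2] with discriminant 4·(-2) = -8.
Since gcd(487, -8) = 1 the prime 487 does not ramify.
Compute (-2/487) via Euler: 485^((487-1)/2) mod 487 = 486, so (-2/487) = -1.
d is a non-residue mod p, hence 487 remains inert in O_K.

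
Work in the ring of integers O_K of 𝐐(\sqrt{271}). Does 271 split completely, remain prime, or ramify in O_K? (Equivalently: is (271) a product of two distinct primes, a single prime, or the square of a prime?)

271 is ramified

d = 271 ≡ 3 (mod 4), so O_K = ℤ[√271] and disc(K) = 4d = 1084.
271 divides disc(K) = 1084, so 271 ramifies.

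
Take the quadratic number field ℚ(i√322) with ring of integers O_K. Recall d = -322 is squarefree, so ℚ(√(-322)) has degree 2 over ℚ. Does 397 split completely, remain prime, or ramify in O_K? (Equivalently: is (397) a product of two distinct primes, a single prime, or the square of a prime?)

Since -322 ≢ 1 mod 4, the ring of integers is ℤ[√-322] with discriminant 4·(-322) = -1288.
disc(K) = -1288 is not divisible by 397; 397 is unramified.
(-322/397) = 75^198 mod 397 = 1, giving Legendre symbol 1.
(-322/397) = 1, so 397 splits.

split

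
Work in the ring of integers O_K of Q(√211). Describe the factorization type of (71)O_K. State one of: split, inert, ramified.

71 remains inert

211 mod 4 = 3, hence disc K = 4·211 = 844 and O_K = ℤ[√211].
disc(K) = 844 is not divisible by 71; 71 is unramified.
(211/71) = 69^35 mod 71 = 70, giving Legendre symbol -1.
(211/71) = -1, so 71 is inert.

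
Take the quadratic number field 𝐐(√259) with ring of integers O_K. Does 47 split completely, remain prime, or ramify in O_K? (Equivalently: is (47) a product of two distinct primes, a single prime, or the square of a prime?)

d = 259 ≡ 3 (mod 4), so O_K = ℤ[√259] and disc(K) = 4d = 1036.
47 ∤ 1036, so 47 is unramified.
Legendre symbol by Euler's criterion: (259/47) ≡ 259^23 ≡ 1 (mod 47), i.e. (259/47) = 1.
(259/47) = 1, so 47 splits.

splits completely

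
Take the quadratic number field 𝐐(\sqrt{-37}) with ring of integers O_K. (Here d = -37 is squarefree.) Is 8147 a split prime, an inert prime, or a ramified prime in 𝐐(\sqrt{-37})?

p is inert

Since -37 ≢ 1 mod 4, the ring of integers is ℤ[√-37] with discriminant 4·(-37) = -148.
Since gcd(8147, -148) = 1 the prime 8147 does not ramify.
Euler's criterion: (-37)^4073 mod 8147 = 8146. Thus (-37|8147) = -1.
(-37/8147) = -1, so 8147 is inert.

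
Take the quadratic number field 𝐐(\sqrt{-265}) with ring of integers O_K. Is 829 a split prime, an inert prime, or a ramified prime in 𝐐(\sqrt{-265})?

d = -265 ≡ 3 (mod 4), so O_K = ℤ[√-265] and disc(K) = 4d = -1060.
disc(K) = -1060 is not divisible by 829; 829 is unramified.
(-265/829) = 564^414 mod 829 = 828, giving Legendre symbol -1.
(-265/829) = -1, so 829 is inert.

inert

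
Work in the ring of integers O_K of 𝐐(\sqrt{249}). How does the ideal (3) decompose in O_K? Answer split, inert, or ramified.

p ramifies

d = 249 ≡ 1 (mod 4), so O_K = ℤ[(1+√249)/2] and disc(K) = d = 249.
Ramification test: 3 | 249. The prime 3 ramifies in K.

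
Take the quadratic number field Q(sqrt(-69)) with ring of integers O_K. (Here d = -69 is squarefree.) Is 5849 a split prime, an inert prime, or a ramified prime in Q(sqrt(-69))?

d = -69 ≡ 3 (mod 4), so O_K = ℤ[√-69] and disc(K) = 4d = -276.
disc(K) = -276 is not divisible by 5849; 5849 is unramified.
Legendre symbol by Euler's criterion: (-69/5849) ≡ (-69)^2924 ≡ 1 (mod 5849), i.e. (-69/5849) = 1.
d is a quadratic residue mod p, hence 5849 splits in O_K.

splits completely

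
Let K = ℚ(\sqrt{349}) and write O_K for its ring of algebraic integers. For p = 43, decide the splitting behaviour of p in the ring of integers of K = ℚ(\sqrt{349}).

43 remains inert

349 mod 4 = 1, hence disc K = 349 and O_K = ℤ[(1+√349)/2].
43 ∤ 349, so 43 is unramified.
Euler's criterion: 349^21 mod 43 = 42. Thus (349|43) = -1.
d is a non-residue mod p, hence 43 remains inert in O_K.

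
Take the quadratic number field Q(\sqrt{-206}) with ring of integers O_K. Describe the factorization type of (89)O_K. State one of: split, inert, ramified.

d = -206 ≡ 2 (mod 4), so O_K = ℤ[√-206] and disc(K) = 4d = -824.
Since gcd(89, -824) = 1 the prime 89 does not ramify.
Euler's criterion: (-206)^44 mod 89 = 88. Thus (-206|89) = -1.
d is a non-residue mod p, hence 89 remains inert in O_K.

inert — (89) stays prime in O_K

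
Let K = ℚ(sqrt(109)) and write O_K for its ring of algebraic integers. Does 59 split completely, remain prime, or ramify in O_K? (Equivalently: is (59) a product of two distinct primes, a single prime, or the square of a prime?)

d = 109 ≡ 1 (mod 4), so O_K = ℤ[(1+√109)/2] and disc(K) = d = 109.
59 ∤ 109, so 59 is unramified.
Compute (109/59) via Euler: 50^((59-1)/2) mod 59 = 58, so (109/59) = -1.
(109/59) = -1, so 59 is inert.

59 remains inert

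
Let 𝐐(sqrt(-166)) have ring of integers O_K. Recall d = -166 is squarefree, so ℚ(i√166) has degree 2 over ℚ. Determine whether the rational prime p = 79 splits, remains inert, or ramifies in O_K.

remains prime (inert)

d = -166 ≡ 2 (mod 4), so O_K = ℤ[√-166] and disc(K) = 4d = -664.
79 ∤ -664, so 79 is unramified.
(-166/79) = 71^39 mod 79 = 78, giving Legendre symbol -1.
d is a non-residue mod p, hence 79 remains inert in O_K.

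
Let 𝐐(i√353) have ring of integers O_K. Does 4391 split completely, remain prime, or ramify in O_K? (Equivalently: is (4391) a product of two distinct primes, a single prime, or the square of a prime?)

4391 remains inert

-353 mod 4 = 3, hence disc K = 4·(-353) = -1412 and O_K = ℤ[√-353].
disc(K) = -1412 is not divisible by 4391; 4391 is unramified.
Compute (-353/4391) via Euler: 4038^((4391-1)/2) mod 4391 = 4390, so (-353/4391) = -1.
Legendre symbol -1 ⇒ 4391 is inert.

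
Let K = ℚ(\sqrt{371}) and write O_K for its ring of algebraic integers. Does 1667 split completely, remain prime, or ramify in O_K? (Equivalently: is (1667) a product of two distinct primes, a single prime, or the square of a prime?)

remains prime (inert)

371 mod 4 = 3, hence disc K = 4·371 = 1484 and O_K = ℤ[√371].
disc(K) = 1484 is not divisible by 1667; 1667 is unramified.
Legendre symbol by Euler's criterion: (371/1667) ≡ 371^833 ≡ 1666 (mod 1667), i.e. (371/1667) = -1.
(371/1667) = -1, so 1667 is inert.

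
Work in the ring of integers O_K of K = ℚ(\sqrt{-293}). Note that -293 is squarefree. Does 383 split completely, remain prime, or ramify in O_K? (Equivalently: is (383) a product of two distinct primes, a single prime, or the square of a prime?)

383 remains inert

Since -293 ≢ 1 mod 4, the ring of integers is ℤ[√-293] with discriminant 4·(-293) = -1172.
Since gcd(383, -1172) = 1 the prime 383 does not ramify.
Euler's criterion: (-293)^191 mod 383 = 382. Thus (-293|383) = -1.
d is a non-residue mod p, hence 383 remains inert in O_K.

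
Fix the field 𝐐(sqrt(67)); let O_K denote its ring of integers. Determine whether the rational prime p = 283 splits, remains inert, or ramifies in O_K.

67 mod 4 = 3, hence disc K = 4·67 = 268 and O_K = ℤ[√67].
283 ∤ 268, so 283 is unramified.
Euler's criterion: 67^141 mod 283 = 282. Thus (67|283) = -1.
(67/283) = -1, so 283 is inert.

283 remains inert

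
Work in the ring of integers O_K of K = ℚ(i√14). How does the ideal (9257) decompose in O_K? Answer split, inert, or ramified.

remains prime (inert)

d = -14 ≡ 2 (mod 4), so O_K = ℤ[√-14] and disc(K) = 4d = -56.
Since gcd(9257, -56) = 1 the prime 9257 does not ramify.
Legendre symbol by Euler's criterion: (-14/9257) ≡ (-14)^4628 ≡ 9256 (mod 9257), i.e. (-14/9257) = -1.
Legendre symbol -1 ⇒ 9257 is inert.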